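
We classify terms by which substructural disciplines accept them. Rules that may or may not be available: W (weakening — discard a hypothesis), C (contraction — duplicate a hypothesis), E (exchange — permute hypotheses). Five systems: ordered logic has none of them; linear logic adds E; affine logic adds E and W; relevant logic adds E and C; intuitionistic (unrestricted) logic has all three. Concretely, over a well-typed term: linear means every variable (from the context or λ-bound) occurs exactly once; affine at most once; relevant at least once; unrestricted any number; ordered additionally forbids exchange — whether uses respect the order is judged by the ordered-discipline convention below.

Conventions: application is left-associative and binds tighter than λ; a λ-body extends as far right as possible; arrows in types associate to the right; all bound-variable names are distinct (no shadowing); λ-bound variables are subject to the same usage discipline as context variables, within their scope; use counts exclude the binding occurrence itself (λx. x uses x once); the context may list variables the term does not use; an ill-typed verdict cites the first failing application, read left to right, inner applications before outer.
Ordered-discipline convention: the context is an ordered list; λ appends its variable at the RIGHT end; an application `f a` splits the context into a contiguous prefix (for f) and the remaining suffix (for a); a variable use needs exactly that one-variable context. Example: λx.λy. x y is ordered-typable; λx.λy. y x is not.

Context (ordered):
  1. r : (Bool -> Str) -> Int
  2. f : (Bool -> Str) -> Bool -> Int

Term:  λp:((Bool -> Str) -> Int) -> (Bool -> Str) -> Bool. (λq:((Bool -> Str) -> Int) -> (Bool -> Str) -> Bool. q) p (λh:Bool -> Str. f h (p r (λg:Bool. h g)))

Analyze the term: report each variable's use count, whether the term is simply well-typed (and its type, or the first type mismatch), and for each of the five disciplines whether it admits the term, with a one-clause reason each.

use counts: r ×1; f ×1; p [bound] ×2; q [bound] ×1; h [bound] ×2; g [bound] ×1
uses in reading order: q, p, f, h, p, r, h, g
typing: well-typed — term : (((Bool -> Str) -> Int) -> (Bool -> Str) -> Bool) -> (Bool -> Str) -> Bool
ordered ✗ (uses contraction: p ×2, h ×2)
linear ✗ (uses contraction: p ×2, h ×2)
affine ✗ (uses contraction: p ×2, h ×2)
relevant ✓ (r, f, p, q, h, g: all used, weakening unneeded)
unrestricted ✓ (type-checks ((((Bool -> Str) -> Int) -> (Bool -> Str) -> Bool) -> (Bool -> Str) -> Bool) and nothing is barred)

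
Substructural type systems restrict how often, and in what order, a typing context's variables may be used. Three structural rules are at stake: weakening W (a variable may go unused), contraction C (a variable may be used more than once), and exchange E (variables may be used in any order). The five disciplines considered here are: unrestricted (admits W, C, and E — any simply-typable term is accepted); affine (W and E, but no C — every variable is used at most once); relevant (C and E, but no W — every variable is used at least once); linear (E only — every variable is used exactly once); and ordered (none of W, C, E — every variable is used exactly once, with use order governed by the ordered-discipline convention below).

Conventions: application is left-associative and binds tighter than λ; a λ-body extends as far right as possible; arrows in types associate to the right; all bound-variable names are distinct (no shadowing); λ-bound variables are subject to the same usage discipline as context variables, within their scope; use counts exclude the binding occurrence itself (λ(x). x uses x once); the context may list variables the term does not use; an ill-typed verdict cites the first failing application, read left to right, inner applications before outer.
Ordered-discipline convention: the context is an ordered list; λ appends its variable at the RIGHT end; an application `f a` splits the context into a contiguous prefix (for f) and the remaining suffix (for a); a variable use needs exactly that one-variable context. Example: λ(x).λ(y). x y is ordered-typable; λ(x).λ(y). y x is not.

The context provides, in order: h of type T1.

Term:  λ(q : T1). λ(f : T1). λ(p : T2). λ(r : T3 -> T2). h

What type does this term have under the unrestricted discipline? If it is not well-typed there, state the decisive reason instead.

term : T1 -> T1 -> T2 -> (T3 -> T2) -> T1
usage: h=1, q [bound]=0, f [bound]=0, p [bound]=0, r [bound]=0
left-to-right use order: h
typing: the term checks, with type T1 -> T1 -> T2 -> (T3 -> T2) -> T1
summary: ordered ✗ · linear ✗ · affine ✓ · relevant ✗ · unrestricted ✓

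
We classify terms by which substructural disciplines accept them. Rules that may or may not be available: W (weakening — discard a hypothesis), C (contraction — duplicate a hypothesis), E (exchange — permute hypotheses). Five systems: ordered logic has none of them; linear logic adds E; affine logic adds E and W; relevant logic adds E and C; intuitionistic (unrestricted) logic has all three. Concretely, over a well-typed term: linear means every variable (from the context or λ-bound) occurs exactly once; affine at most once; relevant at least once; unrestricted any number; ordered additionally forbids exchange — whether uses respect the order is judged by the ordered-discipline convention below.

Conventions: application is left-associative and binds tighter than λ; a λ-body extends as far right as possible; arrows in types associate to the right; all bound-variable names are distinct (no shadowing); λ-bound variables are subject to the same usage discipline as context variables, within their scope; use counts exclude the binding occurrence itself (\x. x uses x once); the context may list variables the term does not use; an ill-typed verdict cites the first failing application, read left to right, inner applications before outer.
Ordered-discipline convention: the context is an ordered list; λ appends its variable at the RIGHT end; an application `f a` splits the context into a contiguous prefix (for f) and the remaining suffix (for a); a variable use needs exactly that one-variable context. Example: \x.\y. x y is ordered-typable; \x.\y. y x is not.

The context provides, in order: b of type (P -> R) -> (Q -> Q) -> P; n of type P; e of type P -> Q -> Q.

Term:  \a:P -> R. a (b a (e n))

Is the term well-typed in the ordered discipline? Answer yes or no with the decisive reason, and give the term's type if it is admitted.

no — a ×2 used more than once (contraction)
use counts: b: 1×, n: 1×, e: 1×, a (λ-bound): 2×
use order (left to right): a, b, a, e, n
typing: the term checks, with type (P -> R) -> R
summary: ordered ✗, linear ✗, affine ✗, relevant ✓, unrestricted ✓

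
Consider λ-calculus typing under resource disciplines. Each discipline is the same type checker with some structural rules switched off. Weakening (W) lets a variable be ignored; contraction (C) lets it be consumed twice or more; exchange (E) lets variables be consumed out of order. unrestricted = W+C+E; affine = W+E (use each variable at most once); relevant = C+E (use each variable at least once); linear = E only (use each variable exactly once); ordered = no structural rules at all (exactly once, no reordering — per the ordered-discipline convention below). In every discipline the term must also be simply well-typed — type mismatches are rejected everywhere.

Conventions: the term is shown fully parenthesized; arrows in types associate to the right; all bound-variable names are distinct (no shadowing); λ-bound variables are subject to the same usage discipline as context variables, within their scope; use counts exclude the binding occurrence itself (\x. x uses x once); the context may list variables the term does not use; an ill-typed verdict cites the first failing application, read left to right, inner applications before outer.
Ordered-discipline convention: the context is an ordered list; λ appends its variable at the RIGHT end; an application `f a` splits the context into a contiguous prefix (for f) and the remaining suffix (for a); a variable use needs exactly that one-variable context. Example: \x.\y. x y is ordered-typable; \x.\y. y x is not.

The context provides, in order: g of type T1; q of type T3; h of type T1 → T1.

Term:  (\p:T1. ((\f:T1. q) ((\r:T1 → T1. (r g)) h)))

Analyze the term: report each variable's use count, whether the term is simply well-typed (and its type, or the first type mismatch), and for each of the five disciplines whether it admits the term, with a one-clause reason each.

counts: g ×1; q ×1; h ×1; p [bound] ×0; f [bound] ×0; r [bound] ×1
order of uses: q, r, g, h
typing: ✓ — T1 → T3
ordered ✗ (p, f never used (weakening))
linear ✗ (p, f never used (weakening))
affine ✓ (g, q, h, p, f, r: no repeats, contraction unneeded)
relevant ✗ (p, f never used (weakening))
unrestricted ✓ (well-typed at T1 → T3; no restrictions here)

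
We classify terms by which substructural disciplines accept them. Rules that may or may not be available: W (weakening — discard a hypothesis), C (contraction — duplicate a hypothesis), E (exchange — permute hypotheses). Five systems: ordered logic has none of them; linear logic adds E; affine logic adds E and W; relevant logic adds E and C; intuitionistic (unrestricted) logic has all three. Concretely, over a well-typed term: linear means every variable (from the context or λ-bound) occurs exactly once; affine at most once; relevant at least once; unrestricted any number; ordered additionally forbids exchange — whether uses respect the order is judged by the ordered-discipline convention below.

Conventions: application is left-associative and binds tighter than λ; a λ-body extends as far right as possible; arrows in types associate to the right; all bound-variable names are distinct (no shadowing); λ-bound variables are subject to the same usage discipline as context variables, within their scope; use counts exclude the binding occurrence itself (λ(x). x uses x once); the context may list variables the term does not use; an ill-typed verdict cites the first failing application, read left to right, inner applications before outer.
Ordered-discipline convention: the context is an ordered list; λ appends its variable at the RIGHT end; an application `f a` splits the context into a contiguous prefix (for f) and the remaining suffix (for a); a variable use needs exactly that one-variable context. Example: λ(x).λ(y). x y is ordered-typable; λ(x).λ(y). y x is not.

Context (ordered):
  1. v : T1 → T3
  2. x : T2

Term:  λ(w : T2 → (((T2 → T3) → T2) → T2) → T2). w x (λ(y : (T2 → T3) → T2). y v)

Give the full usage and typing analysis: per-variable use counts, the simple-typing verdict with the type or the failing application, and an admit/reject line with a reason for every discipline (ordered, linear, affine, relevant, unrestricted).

use counts: v: 1×, x: 1×, w [bound]: 1×, y [bound]: 1×
left-to-right use order: w, x, y, v
typing: ill-typed: an argument T1 → T3 mismatches the expected T2 → T3
ordered: ✗, the type mismatch rejects it
linear: ✗, not simply typable
affine: ✗, fails simple typing
relevant: ✗, a type mismatch blocks all five
unrestricted: ✗, the type mismatch rejects it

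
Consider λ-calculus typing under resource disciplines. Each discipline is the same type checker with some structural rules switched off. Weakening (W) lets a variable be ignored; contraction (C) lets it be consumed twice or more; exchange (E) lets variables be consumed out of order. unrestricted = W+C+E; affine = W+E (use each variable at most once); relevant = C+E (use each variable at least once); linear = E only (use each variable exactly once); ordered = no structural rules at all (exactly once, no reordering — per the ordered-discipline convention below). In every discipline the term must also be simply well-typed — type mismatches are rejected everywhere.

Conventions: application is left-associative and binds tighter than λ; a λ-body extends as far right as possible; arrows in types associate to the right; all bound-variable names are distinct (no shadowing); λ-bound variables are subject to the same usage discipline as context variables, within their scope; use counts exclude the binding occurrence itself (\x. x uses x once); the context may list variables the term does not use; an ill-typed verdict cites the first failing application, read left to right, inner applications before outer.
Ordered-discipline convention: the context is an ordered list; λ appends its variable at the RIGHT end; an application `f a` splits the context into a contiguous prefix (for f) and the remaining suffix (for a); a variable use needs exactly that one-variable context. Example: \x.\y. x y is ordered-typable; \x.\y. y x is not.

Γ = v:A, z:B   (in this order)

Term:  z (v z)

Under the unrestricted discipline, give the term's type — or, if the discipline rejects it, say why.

not well-typed under unrestricted — not simply typable
variable uses: v ×1, z ×2
left-to-right use order: z, v, z
typing: ill-typed: applying a non-function (A)
all disciplines: ordered ✗, linear ✗, affine ✗, relevant ✗, unrestricted ✗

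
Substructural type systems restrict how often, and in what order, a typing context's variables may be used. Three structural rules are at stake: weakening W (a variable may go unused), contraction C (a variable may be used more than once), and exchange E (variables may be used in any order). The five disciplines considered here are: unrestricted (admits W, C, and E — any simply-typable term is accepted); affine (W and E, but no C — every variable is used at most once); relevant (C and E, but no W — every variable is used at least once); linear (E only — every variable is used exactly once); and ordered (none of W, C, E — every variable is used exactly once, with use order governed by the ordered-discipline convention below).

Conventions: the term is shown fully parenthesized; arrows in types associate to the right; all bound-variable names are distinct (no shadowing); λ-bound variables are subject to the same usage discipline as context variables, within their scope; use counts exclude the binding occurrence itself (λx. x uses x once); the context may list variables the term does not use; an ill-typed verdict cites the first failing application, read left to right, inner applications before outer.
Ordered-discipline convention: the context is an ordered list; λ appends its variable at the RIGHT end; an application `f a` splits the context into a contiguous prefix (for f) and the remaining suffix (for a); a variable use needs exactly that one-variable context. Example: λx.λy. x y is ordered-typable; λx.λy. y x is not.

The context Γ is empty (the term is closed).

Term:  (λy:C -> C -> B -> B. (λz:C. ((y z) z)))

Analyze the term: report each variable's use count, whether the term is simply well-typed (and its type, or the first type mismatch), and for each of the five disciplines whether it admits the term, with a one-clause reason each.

variable uses: y [bound]: 1×, z [bound]: 2×
order of uses: y, z, z
typing: well-typed — term : (C -> C -> B -> B) -> C -> B -> B
ordered: ✗ — needs contraction — z ×2
linear: ✗ — needs contraction — z ×2
affine: ✗ — needs contraction — z ×2
relevant: ✓ — at least one use each (y, z)
unrestricted: ✓ — typability at (C -> C -> B -> B) -> C -> B -> B is all that's needed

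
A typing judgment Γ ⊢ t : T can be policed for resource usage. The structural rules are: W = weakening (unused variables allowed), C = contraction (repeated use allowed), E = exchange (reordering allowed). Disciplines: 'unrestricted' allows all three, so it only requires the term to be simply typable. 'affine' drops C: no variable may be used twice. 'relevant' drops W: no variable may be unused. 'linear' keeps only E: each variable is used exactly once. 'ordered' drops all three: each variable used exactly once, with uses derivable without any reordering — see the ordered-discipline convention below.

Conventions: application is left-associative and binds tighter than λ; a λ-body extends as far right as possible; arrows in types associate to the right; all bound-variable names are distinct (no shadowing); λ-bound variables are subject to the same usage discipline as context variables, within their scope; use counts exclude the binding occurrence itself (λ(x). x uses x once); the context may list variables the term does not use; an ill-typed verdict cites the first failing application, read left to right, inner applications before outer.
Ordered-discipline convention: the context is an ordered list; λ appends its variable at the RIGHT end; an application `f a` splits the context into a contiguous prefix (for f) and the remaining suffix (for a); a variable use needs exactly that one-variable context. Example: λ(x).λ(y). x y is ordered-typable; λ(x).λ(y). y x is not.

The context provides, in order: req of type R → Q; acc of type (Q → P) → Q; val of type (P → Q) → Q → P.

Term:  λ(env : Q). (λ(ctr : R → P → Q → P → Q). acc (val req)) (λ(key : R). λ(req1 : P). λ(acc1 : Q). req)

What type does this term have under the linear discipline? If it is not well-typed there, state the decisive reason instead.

not well-typed under linear — fails simple typing
counts: req: 2; acc: 1; val: 1; env (bound): 0; ctr (bound): 0; key (bound): 0; req1 (bound): 0; acc1 (bound): 0
order of uses: acc, val, req, req
typing: ill-typed: argument of type R → Q where P → Q is required
across the five disciplines: ordered ✗; linear ✗; affine ✗; relevant ✗; unrestricted ✗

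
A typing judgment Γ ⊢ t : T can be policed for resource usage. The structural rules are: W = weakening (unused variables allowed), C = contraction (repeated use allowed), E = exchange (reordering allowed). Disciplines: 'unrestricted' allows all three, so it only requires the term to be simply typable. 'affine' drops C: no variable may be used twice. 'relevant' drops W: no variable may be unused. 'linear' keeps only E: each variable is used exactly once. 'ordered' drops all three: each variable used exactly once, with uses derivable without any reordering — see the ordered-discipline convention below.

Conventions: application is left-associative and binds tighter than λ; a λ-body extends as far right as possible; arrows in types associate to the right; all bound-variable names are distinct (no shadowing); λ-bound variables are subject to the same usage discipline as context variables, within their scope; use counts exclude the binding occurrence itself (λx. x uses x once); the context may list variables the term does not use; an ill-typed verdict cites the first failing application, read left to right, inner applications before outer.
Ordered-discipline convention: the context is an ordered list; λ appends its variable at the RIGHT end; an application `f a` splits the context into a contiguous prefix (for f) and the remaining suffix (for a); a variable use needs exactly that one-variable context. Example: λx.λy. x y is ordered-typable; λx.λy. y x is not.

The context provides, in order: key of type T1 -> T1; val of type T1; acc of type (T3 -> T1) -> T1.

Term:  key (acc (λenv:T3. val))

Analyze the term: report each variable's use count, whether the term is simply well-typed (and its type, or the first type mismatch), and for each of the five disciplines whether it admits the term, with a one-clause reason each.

usage: key=1; val=1; acc=1; env (λ-bound)=0
use order (left to right): key, acc, val
typing: well-typed — term : T1
ordered: ✗ — env never used (weakening)
linear: ✗ — env never used (weakening)
affine: ✓ — at most one use each (key, val, acc, env)
relevant: ✗ — env never used (weakening)
unrestricted: ✓ — simply typable at T1; W, C, E all held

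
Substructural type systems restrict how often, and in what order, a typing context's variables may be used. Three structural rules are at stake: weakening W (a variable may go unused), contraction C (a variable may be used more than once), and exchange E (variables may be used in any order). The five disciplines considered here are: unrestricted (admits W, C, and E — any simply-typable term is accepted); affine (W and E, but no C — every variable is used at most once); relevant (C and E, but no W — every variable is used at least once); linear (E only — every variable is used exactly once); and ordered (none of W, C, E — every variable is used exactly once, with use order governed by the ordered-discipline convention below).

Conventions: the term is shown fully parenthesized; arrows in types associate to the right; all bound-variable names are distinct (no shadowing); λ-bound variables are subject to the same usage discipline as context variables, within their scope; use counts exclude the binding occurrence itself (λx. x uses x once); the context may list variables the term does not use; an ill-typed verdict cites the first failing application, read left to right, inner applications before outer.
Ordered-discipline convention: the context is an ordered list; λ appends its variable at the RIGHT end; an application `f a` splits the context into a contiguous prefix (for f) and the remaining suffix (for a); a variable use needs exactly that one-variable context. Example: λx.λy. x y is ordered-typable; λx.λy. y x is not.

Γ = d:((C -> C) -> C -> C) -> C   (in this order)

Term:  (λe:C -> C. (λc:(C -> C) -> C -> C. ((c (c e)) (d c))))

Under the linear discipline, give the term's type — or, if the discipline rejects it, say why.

not well-typed under linear — uses contraction: c ×3
usage: d=1, e (λ-bound)=1, c (λ-bound)=3
uses in reading order: c, c, e, d, c
typing: well-typed — term : (C -> C) -> ((C -> C) -> C -> C) -> C
summary: ordered ✗, linear ✗, affine ✗, relevant ✓, unrestricted ✓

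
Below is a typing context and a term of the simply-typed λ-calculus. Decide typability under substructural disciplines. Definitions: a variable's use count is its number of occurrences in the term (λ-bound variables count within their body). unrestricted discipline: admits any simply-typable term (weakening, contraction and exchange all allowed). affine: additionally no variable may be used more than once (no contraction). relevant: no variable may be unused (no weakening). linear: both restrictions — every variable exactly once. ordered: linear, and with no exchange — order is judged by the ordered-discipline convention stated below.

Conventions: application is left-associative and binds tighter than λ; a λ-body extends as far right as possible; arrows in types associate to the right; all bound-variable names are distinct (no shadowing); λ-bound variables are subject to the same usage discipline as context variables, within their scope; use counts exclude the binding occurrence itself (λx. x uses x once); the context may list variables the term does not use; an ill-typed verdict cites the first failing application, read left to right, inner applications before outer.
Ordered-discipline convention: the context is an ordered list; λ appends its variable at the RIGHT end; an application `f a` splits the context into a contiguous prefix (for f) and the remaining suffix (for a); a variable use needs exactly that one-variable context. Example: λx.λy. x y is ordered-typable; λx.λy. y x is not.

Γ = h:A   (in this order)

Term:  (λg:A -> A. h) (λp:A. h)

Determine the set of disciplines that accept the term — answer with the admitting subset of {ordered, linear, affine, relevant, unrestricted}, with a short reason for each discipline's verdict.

admitting disciplines: unrestricted
variable uses: h=2, g (bound)=0, p (bound)=0
order of uses: h, h
typing: ✓ — A
ordered: ✗, needs contraction — h ×2; g, p never used (weakening)
linear: ✗, needs contraction — h ×2; g, p never used (weakening)
affine: ✗, needs contraction — h ×2
relevant: ✗, g, p never used (weakening)
unrestricted: ✓, type-checks (A) and nothing is barred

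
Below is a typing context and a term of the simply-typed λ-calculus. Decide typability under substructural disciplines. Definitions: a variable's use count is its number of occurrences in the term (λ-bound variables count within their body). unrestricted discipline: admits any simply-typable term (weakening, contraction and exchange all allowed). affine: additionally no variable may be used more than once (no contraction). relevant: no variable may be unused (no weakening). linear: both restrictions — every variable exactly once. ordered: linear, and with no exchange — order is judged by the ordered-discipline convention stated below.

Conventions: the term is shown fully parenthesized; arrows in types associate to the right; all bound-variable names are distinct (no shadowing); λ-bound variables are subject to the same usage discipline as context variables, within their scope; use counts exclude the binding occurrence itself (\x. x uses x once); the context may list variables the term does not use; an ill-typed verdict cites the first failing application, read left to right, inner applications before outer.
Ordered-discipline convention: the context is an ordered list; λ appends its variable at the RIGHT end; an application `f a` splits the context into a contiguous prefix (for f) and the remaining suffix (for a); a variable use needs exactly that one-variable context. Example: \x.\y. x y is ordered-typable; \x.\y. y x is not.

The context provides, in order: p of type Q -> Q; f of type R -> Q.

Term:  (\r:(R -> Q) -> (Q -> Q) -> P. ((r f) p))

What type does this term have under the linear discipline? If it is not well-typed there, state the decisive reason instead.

term : ((R -> Q) -> (Q -> Q) -> P) -> P
usage: p: 1×, f: 1×, r (bound): 1×
left-to-right use order: r, f, p
typing: the term checks, with type ((R -> Q) -> (Q -> Q) -> P) -> P
summary: ordered ✗ | linear ✓ | affine ✓ | relevant ✓ | unrestricted ✓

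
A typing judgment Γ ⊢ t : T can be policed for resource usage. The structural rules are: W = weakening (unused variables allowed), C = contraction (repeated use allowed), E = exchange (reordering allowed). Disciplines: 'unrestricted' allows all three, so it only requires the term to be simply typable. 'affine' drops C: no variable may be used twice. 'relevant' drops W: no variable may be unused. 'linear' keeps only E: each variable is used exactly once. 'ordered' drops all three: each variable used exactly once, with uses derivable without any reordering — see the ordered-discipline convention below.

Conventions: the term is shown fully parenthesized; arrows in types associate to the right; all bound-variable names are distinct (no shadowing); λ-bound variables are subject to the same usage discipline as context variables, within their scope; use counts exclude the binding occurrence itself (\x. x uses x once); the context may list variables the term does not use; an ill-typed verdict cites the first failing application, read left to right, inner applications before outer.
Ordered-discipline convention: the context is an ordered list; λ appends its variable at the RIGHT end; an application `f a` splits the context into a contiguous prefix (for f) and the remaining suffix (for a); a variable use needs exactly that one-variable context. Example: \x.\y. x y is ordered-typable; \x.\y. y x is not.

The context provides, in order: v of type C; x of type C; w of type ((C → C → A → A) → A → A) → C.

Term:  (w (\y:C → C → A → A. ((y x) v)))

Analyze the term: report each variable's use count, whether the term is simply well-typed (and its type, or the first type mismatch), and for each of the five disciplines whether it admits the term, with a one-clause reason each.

usage: v=1, x=1, w=1, y (λ-bound)=1
left-to-right use order: w, y, x, v
typing: well-typed at C
ordered: ✗ — no ordered split (uses run w, y, x, v)
linear: ✓ — each of v, x, w, y used exactly once
affine: ✓ — no duplicate uses among v, x, w, y
relevant: ✓ — every one of v, x, w, y appears
unrestricted: ✓ — typability at C is all that's needed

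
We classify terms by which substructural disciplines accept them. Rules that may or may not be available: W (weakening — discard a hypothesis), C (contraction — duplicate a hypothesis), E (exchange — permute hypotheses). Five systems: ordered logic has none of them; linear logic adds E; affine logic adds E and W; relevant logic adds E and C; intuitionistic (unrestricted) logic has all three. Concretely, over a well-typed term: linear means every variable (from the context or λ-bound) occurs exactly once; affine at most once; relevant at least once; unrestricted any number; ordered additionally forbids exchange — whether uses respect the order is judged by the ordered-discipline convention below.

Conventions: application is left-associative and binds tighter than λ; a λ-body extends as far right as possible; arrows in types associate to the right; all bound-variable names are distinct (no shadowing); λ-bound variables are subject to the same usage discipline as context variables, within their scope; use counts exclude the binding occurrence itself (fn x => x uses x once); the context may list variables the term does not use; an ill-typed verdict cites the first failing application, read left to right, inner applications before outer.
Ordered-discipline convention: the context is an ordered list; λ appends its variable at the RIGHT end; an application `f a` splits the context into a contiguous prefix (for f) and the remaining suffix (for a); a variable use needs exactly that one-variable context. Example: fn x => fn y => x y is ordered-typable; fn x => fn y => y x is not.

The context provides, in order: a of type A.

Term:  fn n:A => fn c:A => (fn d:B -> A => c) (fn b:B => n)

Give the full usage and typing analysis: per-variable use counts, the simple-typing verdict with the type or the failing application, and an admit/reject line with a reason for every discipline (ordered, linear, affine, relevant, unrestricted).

variable uses: a=0; n (λ-bound)=1; c (λ-bound)=1; d (λ-bound)=0; b (λ-bound)=0
use order (left to right): c, n
typing: the term checks, with type A -> A -> A
ordered: ✗, needs weakening: a, d, b unused
linear: ✗, needs weakening: a, d, b unused
affine: ✓, a, n, c, d, b: no repeats, contraction unneeded
relevant: ✗, needs weakening: a, d, b unused
unrestricted: ✓, well-typed at A -> A -> A; no restrictions here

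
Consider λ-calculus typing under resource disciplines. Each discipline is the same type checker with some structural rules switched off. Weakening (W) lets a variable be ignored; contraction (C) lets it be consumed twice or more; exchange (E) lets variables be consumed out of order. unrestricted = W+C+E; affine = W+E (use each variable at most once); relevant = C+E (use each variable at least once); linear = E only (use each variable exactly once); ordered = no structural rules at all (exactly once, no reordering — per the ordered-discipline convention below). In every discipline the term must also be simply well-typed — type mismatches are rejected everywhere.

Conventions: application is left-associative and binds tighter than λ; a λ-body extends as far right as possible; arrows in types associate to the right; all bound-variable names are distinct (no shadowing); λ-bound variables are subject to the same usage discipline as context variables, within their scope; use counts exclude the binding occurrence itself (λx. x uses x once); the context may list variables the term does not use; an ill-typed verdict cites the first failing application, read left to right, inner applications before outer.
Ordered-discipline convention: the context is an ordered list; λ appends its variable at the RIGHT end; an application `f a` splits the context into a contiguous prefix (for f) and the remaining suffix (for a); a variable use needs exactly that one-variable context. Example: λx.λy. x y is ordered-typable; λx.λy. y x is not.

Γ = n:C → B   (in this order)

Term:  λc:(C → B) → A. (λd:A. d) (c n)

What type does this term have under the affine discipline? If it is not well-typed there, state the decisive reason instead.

term : ((C → B) → A) → A
variable uses: n=1; c [bound]=1; d [bound]=1
uses in reading order: d, c, n
typing: the term checks, with type ((C → B) → A) → A
per-discipline verdicts: ordered ✗; linear ✓; affine ✓; relevant ✓; unrestricted ✓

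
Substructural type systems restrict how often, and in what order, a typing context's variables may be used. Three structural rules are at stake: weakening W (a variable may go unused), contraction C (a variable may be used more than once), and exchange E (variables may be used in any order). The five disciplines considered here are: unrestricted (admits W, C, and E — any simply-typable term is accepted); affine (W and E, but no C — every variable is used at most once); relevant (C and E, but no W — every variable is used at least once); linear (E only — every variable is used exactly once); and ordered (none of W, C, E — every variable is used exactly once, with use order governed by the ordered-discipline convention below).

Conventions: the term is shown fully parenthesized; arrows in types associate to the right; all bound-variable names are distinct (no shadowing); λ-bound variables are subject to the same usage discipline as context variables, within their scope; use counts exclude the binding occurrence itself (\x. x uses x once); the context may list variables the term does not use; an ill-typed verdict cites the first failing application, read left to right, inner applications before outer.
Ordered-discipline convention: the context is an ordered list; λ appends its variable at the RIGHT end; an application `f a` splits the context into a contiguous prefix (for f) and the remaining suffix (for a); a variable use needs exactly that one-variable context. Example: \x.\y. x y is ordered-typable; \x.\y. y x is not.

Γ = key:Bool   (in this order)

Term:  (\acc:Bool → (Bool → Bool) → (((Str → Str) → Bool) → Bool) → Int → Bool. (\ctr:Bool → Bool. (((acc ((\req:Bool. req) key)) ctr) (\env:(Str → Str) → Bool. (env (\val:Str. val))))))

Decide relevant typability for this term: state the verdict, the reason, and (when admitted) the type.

yes — every one of key, acc, ctr, req, env, val appears; term : (Bool → (Bool → Bool) → (((Str → Str) → Bool) → Bool) → Int → Bool) → (Bool → Bool) → Int → Bool
counts: key=1; acc (λ-bound)=1; ctr (λ-bound)=1; req (λ-bound)=1; env (λ-bound)=1; val (λ-bound)=1
order of uses: acc, req, key, ctr, env, val
typing: well-typed at (Bool → (Bool → Bool) → (((Str → Str) → Bool) → Bool) → Int → Bool) → (Bool → Bool) → Int → Bool
all disciplines: ordered ✗ · linear ✓ · affine ✓ · relevant ✓ · unrestricted ✓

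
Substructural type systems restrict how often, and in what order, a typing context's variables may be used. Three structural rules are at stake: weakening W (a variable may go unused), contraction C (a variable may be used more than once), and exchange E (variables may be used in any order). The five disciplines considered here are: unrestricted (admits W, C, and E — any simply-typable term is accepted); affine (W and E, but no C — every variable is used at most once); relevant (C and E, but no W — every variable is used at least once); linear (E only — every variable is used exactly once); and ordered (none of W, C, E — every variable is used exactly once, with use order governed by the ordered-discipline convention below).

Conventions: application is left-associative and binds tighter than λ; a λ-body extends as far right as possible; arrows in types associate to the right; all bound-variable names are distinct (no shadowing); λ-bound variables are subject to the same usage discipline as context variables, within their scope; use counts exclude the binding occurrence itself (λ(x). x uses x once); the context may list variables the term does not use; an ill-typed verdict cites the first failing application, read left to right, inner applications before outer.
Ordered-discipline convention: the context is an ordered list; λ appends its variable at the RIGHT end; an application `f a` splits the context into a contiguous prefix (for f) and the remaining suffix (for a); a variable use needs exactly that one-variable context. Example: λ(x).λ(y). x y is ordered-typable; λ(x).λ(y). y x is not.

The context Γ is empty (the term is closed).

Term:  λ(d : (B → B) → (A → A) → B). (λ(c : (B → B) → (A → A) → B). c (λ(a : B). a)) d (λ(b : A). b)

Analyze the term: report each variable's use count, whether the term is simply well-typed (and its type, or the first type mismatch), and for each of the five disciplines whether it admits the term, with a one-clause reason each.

use counts: d (λ-bound)=1; c (λ-bound)=1; a (λ-bound)=1; b (λ-bound)=1
left-to-right use order: c, a, d, b
typing: ✓ — ((B → B) → (A → A) → B) → B
ordered ✓ (d, c, a, b: once each, no exchange needed)
linear ✓ (each of d, c, a, b used exactly once)
affine ✓ (no duplicate uses among d, c, a, b)
relevant ✓ (none of d, c, a, b goes unused)
unrestricted ✓ (simply typable at ((B → B) → (A → A) → B) → B; W, C, E all held)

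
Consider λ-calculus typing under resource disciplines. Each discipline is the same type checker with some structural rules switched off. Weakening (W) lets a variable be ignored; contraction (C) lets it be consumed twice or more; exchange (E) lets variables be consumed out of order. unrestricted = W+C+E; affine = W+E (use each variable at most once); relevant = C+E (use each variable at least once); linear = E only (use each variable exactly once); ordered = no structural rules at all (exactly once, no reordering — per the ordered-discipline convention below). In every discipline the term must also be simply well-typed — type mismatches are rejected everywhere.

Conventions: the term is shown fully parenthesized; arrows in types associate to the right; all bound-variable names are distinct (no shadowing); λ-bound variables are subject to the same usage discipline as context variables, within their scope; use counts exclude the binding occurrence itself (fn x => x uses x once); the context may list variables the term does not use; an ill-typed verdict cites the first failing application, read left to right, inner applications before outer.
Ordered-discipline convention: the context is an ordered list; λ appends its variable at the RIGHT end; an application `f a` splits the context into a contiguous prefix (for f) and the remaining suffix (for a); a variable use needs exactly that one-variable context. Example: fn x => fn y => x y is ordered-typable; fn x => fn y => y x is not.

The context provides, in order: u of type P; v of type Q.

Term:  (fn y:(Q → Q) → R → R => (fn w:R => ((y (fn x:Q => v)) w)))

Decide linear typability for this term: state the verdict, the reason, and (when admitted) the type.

no — needs weakening: u, x unused
counts: u=0; v=1; y (λ-bound)=1; w (λ-bound)=1; x (λ-bound)=0
order of uses: y, v, w
typing: the term checks, with type ((Q → Q) → R → R) → R → R
all disciplines: ordered ✗ | linear ✗ | affine ✓ | relevant ✗ | unrestricted ✓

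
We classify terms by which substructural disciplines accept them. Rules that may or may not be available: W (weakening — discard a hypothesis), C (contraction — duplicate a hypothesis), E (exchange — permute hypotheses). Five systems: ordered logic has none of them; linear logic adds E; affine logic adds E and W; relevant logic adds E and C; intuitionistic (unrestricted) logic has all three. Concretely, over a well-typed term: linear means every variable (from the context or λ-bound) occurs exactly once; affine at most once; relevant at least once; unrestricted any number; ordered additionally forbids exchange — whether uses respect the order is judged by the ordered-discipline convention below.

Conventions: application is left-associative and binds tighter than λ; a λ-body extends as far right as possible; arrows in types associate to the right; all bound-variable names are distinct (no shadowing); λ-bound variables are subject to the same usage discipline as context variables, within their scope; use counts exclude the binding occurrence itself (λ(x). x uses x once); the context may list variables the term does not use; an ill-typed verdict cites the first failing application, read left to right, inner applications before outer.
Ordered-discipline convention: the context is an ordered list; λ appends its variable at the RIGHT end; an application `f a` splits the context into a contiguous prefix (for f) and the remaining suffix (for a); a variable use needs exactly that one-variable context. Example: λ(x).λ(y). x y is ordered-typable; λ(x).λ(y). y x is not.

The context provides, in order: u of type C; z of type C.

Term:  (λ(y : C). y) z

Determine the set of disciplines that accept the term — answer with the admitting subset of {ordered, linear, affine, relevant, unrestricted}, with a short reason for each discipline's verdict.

accepted by: affine, unrestricted
usage: u: 0×, z: 1×, y [bound]: 1×
uses in reading order: y, z
typing: well-typed at C
ordered: ✗ — unused: u — weakening required
linear: ✗ — unused: u — weakening required
affine: ✓ — none of u, z, y used more than once
relevant: ✗ — unused: u — weakening required
unrestricted: ✓ — well-typed at C; no restrictions here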